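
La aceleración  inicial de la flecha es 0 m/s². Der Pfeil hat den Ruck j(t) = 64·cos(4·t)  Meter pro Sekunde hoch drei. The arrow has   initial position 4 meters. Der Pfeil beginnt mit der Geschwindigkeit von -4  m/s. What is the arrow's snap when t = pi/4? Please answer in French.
Pour résoudre ceci, nous devons prendre 1 dérivée de notre équation du jerk j(t) = 64·cos(4·t). La dérivée du jerk donne le snap: s(t) = -256·sin(4·t). En utilisant s(t) = -256·sin(4·t) et en substituant t = pi/4, nous trouvons s = 0.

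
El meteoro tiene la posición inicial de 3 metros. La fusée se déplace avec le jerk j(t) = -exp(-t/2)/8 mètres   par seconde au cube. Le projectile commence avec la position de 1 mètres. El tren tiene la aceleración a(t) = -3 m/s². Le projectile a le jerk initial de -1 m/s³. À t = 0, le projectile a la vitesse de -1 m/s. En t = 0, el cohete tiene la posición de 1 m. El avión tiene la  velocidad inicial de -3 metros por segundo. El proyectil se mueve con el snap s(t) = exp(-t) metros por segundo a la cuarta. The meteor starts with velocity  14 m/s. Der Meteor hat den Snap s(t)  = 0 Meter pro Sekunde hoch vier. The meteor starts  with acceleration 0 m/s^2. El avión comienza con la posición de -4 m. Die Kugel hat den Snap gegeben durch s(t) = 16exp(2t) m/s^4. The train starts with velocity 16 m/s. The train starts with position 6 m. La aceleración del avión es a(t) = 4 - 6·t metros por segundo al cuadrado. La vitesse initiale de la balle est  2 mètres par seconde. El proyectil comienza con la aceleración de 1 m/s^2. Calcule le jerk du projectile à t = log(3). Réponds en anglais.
To solve this, we need to take 1 antiderivative of our snap equation s(t) = exp(-t). The antiderivative of snap is jerk. Using j(0) = -1, we get j(t) = -exp(-t). Using j(t) = -exp(-t) and substituting t = log(3), we find j = -1/3.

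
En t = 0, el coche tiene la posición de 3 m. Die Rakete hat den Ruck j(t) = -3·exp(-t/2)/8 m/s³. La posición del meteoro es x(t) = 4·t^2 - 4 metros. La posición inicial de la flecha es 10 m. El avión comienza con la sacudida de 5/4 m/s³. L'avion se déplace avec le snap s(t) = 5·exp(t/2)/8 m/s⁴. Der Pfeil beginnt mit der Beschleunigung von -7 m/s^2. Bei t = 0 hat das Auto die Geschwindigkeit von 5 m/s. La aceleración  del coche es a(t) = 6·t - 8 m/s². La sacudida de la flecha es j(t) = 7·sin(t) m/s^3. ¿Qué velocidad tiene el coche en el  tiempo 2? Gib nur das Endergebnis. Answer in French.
La vitesse à t = 2 est v = 1.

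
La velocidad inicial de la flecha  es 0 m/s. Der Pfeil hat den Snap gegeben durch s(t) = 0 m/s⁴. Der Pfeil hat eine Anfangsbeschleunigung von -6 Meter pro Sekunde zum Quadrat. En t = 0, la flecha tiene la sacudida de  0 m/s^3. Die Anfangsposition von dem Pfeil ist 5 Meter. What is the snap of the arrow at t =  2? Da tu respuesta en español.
De la ecuación del snap s(t) = 0, sustituimos t = 2 para obtener s = 0.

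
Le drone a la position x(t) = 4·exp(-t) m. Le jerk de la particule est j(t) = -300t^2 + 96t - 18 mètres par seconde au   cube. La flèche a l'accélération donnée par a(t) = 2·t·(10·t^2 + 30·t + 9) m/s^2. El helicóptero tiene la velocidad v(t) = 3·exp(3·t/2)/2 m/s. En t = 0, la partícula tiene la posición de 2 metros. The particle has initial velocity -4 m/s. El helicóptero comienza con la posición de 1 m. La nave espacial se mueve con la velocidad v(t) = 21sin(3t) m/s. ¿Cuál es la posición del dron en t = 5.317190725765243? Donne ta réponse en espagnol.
Usando x(t) = 4·exp(-t) y sustituyendo t = 5.317190725765243, encontramos x = 0.0196260725486731.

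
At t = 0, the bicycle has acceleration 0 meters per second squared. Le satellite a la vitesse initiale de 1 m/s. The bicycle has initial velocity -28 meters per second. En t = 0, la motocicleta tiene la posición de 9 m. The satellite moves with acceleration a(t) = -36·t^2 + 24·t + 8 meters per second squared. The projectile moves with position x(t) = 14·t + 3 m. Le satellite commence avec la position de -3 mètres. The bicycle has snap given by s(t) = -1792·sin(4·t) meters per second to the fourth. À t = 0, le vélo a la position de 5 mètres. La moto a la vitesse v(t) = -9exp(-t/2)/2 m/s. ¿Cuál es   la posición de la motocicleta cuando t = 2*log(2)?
Partiendo de la velocidad v(t) = -9·exp(-t/2)/2, tomamos 1 antiderivada. Tomando ∫v(t)dt y aplicando x(0) = 9, encontramos x(t) = 9·exp(-t/2). Tenemos la posición x(t) = 9·exp(-t/2). Sustituyendo t = 2*log(2): x(2*log(2)) = 9/2.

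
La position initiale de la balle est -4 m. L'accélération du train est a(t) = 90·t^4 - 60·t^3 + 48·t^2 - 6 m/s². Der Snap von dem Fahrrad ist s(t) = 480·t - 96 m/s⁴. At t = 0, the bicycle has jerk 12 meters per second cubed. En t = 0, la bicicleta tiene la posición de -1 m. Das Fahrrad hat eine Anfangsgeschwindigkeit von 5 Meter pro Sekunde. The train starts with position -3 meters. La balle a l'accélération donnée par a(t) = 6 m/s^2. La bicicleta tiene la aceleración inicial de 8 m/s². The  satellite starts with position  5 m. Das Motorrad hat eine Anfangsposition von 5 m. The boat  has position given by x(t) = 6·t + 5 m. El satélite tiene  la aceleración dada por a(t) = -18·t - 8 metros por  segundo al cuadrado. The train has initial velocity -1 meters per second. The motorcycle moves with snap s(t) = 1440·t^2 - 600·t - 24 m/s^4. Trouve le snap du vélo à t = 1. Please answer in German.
Mit s(t) = 480·t - 96 und Einsetzen von t = 1, finden wir s = 384.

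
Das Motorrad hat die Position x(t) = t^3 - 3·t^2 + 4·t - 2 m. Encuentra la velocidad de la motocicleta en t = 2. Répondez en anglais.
Starting from position x(t) = t^3 - 3·t^2 + 4·t - 2, we take 1 derivative. Differentiating position, we get velocity: v(t) = 3·t^2 - 6·t + 4. We have velocity v(t) = 3·t^2 - 6·t + 4. Substituting t = 2: v(2) = 4.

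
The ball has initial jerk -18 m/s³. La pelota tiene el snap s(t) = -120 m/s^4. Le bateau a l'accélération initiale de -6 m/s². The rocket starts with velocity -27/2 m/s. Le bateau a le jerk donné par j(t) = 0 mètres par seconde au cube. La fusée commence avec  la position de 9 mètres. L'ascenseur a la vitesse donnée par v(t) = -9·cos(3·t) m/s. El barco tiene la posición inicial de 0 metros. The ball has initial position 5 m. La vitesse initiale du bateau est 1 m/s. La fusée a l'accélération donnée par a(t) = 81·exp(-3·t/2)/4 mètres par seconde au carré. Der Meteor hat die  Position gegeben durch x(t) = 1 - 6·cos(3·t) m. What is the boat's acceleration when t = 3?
We must find the integral of our jerk equation j(t) = 0 1 time. The antiderivative of jerk, with a(0) = -6, gives acceleration: a(t) = -6. We have acceleration a(t) = -6. Substituting t = 3: a(3) = -6.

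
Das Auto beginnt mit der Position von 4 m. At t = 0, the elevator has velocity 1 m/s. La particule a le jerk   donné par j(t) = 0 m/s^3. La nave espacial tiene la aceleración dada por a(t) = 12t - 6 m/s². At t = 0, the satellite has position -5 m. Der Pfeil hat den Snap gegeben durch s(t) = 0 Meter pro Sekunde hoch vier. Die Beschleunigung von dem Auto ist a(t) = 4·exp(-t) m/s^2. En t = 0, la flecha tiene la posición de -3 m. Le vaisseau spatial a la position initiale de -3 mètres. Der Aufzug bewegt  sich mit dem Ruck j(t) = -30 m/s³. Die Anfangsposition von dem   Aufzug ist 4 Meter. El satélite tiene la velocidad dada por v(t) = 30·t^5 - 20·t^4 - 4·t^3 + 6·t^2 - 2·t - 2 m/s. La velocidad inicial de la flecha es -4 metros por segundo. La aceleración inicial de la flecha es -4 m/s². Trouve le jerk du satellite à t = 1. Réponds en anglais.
To solve this, we need to take 2 derivatives of our velocity equation v(t) = 30·t^5 - 20·t^4 - 4·t^3 + 6·t^2 - 2·t - 2. Differentiating velocity, we get acceleration: a(t) = 150·t^4 - 80·t^3 - 12·t^2 + 12·t - 2. Taking d/dt of a(t), we find j(t) = 600·t^3 - 240·t^2 - 24·t + 12. Using j(t) = 600·t^3 - 240·t^2 - 24·t + 12 and substituting t = 1, we find j = 348.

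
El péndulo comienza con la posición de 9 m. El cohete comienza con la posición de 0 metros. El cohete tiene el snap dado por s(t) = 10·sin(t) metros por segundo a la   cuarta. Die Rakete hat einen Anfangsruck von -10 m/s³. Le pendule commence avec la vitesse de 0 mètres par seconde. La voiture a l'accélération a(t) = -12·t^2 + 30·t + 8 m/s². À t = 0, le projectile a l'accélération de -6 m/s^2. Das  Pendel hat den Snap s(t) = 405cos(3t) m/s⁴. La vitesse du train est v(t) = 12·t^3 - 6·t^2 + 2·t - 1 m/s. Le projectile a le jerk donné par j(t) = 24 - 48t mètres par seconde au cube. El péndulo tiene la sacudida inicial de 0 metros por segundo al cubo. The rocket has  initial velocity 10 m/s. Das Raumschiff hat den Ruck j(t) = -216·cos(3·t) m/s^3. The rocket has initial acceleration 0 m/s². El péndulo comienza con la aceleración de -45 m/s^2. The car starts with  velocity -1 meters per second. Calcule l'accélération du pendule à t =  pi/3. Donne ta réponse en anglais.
We need to integrate our snap equation s(t) = 405·cos(3·t) 2 times. The antiderivative of snap, with j(0) = 0, gives jerk: j(t) = 135·sin(3·t). Taking ∫j(t)dt and applying a(0) = -45, we find a(t) = -45·cos(3·t). We have acceleration a(t) = -45·cos(3·t). Substituting t = pi/3: a(pi/3) = 45.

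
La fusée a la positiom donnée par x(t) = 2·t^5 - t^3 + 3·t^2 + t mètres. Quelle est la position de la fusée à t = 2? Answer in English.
We have position x(t) = 2·t^5 - t^3 + 3·t^2 + t. Substituting t = 2: x(2) = 70.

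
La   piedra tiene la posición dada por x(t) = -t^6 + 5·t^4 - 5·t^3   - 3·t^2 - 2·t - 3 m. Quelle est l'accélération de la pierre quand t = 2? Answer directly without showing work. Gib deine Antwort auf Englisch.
The answer is -306.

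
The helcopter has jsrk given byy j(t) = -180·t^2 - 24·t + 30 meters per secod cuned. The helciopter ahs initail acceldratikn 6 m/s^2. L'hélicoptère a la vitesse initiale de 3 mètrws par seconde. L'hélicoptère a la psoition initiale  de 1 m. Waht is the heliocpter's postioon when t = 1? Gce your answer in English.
To find the answer, we compute 3 integrals of j(t) = -180·t^2 - 24·t + 30. The antiderivative of jerk is acceleration. Using a(0) = 6, we get a(t) = -60·t^3 - 12·t^2 + 30·t + 6. Finding the integral of a(t) and using v(0) = 3: v(t) = -15·t^4 - 4·t^3 + 15·t^2 + 6·t + 3. Finding the antiderivative of v(t) and using x(0) = 1: x(t) = -3·t^5 - t^4 + 5·t^3 + 3·t^2 + 3·t + 1. Using x(t) = -3·t^5 - t^4 + 5·t^3 + 3·t^2 + 3·t + 1 and substituting t = 1, we find x = 8.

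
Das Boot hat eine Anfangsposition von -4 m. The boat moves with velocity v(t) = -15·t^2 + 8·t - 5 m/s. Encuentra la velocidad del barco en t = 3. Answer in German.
Mit v(t) = -15·t^2 + 8·t - 5 und Einsetzen von t = 3, finden wir v = -116.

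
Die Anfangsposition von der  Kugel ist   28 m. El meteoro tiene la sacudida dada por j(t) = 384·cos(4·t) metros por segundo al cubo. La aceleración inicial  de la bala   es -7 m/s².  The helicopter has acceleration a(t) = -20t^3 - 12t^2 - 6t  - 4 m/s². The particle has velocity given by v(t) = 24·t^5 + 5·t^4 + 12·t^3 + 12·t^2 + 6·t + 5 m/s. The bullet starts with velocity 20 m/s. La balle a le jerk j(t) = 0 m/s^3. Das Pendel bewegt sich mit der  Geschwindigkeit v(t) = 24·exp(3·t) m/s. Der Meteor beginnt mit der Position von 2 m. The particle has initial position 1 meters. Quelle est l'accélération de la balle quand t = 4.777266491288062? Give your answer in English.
To find the answer, we compute 1 integral of j(t) = 0. The integral of jerk, with a(0) = -7, gives acceleration: a(t) = -7. Using a(t) = -7 and substituting t = 4.777266491288062, we find a = -7.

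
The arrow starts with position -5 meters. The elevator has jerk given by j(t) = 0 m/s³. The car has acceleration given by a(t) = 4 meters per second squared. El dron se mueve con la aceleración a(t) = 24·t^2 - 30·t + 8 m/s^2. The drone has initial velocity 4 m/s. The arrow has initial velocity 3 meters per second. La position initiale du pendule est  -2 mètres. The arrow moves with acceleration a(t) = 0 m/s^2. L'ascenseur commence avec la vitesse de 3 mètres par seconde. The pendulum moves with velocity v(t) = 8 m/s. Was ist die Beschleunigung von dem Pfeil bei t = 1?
Wir haben die Beschleunigung a(t) = 0. Durch Einsetzen von t = 1: a(1) = 0.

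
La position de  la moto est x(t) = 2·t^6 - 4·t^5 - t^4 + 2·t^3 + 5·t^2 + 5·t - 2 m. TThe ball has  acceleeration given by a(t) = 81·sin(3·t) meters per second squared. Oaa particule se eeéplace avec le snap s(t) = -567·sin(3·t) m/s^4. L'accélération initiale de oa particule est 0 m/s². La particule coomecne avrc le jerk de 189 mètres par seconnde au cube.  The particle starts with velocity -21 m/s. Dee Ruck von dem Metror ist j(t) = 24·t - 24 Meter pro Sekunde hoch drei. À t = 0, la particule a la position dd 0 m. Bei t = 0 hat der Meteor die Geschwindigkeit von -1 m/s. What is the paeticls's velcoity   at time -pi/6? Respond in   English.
To find the answer, we compute 3 integrals of s(t) = -567·sin(3·t). Taking ∫s(t)dt and applying j(0) = 189, we find j(t) = 189·cos(3·t). Integrating jerk and using the initial condition a(0) = 0, we get a(t) = 63·sin(3·t). The integral of acceleration, with v(0) = -21, gives velocity: v(t) = -21·cos(3·t). Using v(t) = -21·cos(3·t) and substituting t = -pi/6, we find v = 0.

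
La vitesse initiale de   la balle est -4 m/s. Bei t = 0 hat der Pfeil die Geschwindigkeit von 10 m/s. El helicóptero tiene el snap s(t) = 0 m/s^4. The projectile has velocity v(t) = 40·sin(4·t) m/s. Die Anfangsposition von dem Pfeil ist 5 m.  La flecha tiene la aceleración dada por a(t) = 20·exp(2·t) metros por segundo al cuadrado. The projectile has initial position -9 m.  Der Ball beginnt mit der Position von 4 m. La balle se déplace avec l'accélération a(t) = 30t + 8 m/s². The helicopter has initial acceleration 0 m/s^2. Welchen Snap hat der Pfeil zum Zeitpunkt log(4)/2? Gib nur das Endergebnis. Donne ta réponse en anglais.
The answer is 320.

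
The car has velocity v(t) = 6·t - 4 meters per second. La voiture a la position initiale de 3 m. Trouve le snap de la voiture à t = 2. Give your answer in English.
Starting from velocity v(t) = 6·t - 4, we take 3 derivatives. The derivative of velocity gives acceleration: a(t) = 6. Taking d/dt of a(t), we find j(t) = 0. Differentiating jerk, we get snap: s(t) = 0. Using s(t) = 0 and substituting t = 2, we find s = 0.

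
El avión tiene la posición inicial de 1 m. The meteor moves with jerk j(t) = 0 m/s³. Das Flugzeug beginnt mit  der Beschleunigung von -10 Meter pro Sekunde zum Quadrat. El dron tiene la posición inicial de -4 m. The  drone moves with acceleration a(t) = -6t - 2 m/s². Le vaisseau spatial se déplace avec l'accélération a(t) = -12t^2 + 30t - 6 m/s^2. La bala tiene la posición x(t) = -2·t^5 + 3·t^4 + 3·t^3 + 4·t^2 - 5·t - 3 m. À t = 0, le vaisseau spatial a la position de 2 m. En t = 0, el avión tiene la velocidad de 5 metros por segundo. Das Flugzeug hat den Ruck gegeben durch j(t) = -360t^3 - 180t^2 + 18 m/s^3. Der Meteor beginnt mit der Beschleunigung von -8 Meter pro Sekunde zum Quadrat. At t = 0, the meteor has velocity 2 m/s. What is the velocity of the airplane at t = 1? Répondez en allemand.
Um dies zu lösen, müssen wir 2 Stammfunktionen unserer Gleichung für den Ruck j(t) = -360·t^3 - 180·t^2 + 18 finden. Mit ∫j(t)dt und Anwendung von a(0) = -10, finden wir a(t) = -90·t^4 - 60·t^3 + 18·t - 10. Durch Integration von der Beschleunigung und Verwendung der Anfangsbedingung v(0) = 5, erhalten wir v(t) = -18·t^5 - 15·t^4 + 9·t^2 - 10·t + 5. Mit v(t) = -18·t^5 - 15·t^4 + 9·t^2 - 10·t + 5 und Einsetzen von t = 1, finden wir v = -29.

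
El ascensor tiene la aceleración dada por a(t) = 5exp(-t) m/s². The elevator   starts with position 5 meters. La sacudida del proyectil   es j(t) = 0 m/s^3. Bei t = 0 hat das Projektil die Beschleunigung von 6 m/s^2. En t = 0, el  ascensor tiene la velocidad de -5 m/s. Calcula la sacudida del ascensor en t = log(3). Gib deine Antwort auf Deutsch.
Um dies zu lösen, müssen wir 1 Ableitung unserer Gleichung für die Beschleunigung a(t) = 5·exp(-t) nehmen. Die Ableitung von der Beschleunigung ergibt den Ruck: j(t) = -5·exp(-t). Mit j(t) = -5·exp(-t) und Einsetzen von t = log(3), finden wir j = -5/3.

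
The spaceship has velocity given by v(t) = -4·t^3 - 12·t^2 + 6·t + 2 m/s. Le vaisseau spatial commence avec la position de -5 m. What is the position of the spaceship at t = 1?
Starting from velocity v(t) = -4·t^3 - 12·t^2 + 6·t + 2, we take 1 antiderivative. Finding the antiderivative of v(t) and using x(0) = -5: x(t) = -t^4 - 4·t^3 + 3·t^2 + 2·t - 5. Using x(t) = -t^4 - 4·t^3 + 3·t^2 + 2·t - 5 and substituting t = 1, we find x = -5.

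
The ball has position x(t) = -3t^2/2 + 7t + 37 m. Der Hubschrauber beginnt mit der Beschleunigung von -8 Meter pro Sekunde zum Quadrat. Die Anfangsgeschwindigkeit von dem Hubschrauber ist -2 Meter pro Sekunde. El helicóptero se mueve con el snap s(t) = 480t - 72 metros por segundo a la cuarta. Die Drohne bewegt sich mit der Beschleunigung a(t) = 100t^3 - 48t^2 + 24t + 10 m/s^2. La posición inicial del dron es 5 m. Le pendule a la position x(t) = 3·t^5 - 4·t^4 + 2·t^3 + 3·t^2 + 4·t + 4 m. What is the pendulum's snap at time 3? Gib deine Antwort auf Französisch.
Nous devons dériver notre équation de la position x(t) = 3·t^5 - 4·t^4 + 2·t^3 + 3·t^2 + 4·t + 4 4 fois. En prenant d/dt de x(t), nous trouvons v(t) = 15·t^4 - 16·t^3 + 6·t^2 + 6·t + 4. La dérivée de la vitesse donne l'accélération: a(t) = 60·t^3 - 48·t^2 + 12·t + 6. La dérivée de l'accélération donne le jerk: j(t) = 180·t^2 - 96·t + 12. En prenant d/dt de j(t), nous trouvons s(t) = 360·t - 96. De l'équation du snap s(t) = 360·t - 96, nous substituons t = 3 pour obtenir s = 984.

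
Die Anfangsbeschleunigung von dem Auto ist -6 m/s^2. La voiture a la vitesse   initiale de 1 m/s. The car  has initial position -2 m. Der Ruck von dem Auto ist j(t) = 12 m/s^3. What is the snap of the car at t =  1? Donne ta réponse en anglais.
To solve this, we need to take 1 derivative of our jerk equation j(t) = 12. The derivative of jerk gives snap: s(t) = 0. Using s(t) = 0 and substituting t = 1, we find s = 0.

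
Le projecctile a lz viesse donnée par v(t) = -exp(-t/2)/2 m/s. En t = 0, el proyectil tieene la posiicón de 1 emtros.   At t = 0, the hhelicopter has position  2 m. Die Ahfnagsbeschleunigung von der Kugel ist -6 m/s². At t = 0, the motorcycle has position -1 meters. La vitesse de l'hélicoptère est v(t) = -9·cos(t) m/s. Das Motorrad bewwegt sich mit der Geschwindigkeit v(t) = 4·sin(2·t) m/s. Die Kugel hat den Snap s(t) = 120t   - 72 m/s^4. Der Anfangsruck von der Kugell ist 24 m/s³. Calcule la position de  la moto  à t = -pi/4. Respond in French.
Pour résoudre ceci, nous devons prendre 1 primitive de notre équation de la vitesse v(t) = 4·sin(2·t). L'intégrale de la vitesse est la position. En utilisant x(0) = -1, nous obtenons x(t) = 1 - 2·cos(2·t). Nous avons la position x(t) = 1 - 2·cos(2·t). En substituant t = -pi/4: x(-pi/4) = 1.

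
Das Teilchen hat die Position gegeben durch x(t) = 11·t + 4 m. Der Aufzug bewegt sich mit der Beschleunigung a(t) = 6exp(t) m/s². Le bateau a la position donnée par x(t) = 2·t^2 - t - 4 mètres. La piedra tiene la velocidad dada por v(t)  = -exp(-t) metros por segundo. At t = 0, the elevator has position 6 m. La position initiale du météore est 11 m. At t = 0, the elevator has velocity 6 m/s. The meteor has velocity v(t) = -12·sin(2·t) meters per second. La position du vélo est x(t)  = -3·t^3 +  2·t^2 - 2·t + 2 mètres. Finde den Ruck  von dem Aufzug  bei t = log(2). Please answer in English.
We must differentiate our acceleration equation a(t) = 6·exp(t) 1 time. Taking d/dt of a(t), we find j(t) = 6·exp(t). Using j(t) = 6·exp(t) and substituting t = log(2), we find j = 12.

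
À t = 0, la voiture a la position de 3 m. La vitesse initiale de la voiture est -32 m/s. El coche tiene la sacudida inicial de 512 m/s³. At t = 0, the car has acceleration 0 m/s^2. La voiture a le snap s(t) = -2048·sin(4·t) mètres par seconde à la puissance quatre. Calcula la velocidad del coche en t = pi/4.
Debemos encontrar la antiderivada de nuestra ecuación del snap s(t) = -2048·sin(4·t) 3 veces. Integrando el snap y usando la condición inicial j(0) = 512, obtenemos j(t) = 512·cos(4·t). Integrando la sacudida y usando la condición inicial a(0) = 0, obtenemos a(t) = 128·sin(4·t). Integrando la aceleración y usando la condición inicial v(0) = -32, obtenemos v(t) = -32·cos(4·t). De la ecuación de la velocidad v(t) = -32·cos(4·t), sustituimos t = pi/4 para obtener v = 32.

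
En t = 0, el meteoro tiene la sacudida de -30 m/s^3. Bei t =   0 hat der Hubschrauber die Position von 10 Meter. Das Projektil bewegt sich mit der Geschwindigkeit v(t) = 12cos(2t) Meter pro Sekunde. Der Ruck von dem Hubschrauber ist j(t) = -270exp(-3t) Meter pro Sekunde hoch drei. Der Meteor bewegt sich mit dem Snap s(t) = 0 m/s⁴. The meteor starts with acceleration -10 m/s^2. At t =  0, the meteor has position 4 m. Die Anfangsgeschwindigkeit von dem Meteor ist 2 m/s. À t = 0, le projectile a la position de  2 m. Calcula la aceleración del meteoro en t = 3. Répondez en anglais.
To find the answer, we compute 2 integrals of s(t) = 0. The integral of snap, with j(0) = -30, gives jerk: j(t) = -30. Finding the antiderivative of j(t) and using a(0) = -10: a(t) = -30·t - 10. From the given acceleration equation a(t) = -30·t - 10, we substitute t = 3 to get a = -100.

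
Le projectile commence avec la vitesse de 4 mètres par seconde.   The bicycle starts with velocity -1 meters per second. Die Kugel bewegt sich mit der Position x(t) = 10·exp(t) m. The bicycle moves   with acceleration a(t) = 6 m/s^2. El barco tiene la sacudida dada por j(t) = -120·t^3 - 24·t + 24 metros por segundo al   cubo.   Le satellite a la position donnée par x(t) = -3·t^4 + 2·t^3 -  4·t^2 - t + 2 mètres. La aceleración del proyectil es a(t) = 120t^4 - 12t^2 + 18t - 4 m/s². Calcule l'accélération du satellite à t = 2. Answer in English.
To solve this, we need to take 2 derivatives of our position equation x(t) = -3·t^4 + 2·t^3 - 4·t^2 - t + 2. Differentiating position, we get velocity: v(t) = -12·t^3 + 6·t^2 - 8·t - 1. Taking d/dt of v(t), we find a(t) = -36·t^2 + 12·t - 8. From the given acceleration equation a(t) = -36·t^2 + 12·t - 8, we substitute t = 2 to get a = -128.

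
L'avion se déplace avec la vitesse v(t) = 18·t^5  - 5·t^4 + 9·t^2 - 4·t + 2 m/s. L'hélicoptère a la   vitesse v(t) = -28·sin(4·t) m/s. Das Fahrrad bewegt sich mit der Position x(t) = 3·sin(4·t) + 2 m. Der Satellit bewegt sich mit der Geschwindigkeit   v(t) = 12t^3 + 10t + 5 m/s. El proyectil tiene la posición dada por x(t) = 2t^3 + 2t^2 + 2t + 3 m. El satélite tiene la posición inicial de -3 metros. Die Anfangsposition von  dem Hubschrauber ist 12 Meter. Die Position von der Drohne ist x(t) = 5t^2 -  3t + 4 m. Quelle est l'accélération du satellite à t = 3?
Nous devons dériver notre équation de la vitesse v(t) = 12·t^3 + 10·t + 5 1 fois. En prenant d/dt de v(t), nous trouvons a(t) = 36·t^2 + 10. Nous avons l'accélération a(t) = 36·t^2 + 10. En substituant t = 3: a(3) = 334.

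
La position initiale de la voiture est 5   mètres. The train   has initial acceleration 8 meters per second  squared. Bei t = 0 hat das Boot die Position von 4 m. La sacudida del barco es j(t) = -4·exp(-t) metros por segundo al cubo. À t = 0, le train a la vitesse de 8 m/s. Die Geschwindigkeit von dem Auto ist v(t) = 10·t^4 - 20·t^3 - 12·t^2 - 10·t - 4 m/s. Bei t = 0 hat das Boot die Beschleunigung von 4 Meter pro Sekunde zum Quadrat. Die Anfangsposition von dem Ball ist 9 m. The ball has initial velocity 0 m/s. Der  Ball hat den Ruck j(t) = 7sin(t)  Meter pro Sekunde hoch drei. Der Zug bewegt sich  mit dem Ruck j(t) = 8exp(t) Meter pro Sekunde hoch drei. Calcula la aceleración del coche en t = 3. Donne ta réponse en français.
Pour résoudre ceci, nous devons prendre 1 dérivée de notre équation de la vitesse v(t) = 10·t^4 - 20·t^3 - 12·t^2 - 10·t - 4. En prenant d/dt de v(t), nous trouvons a(t) = 40·t^3 - 60·t^2 - 24·t - 10. Nous avons l'accélération a(t) = 40·t^3 - 60·t^2 - 24·t - 10. En substituant t = 3: a(3) = 458.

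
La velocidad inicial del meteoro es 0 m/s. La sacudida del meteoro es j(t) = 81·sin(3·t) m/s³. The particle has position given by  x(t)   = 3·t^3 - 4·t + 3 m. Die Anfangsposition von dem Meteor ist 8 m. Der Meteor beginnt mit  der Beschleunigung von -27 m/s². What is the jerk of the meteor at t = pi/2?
From the given jerk equation j(t) = 81·sin(3·t), we substitute t = pi/2 to get j = -81.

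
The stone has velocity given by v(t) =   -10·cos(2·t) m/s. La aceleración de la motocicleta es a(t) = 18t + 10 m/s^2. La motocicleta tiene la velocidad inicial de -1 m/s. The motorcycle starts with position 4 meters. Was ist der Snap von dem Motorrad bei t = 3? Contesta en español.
Partiendo de la aceleración a(t) = 18·t + 10, tomamos 2 derivadas. Tomando d/dt de a(t), encontramos j(t) = 18. La derivada de la sacudida da el snap: s(t) = 0. Tenemos el snap s(t) = 0. Sustituyendo t = 3: s(3) = 0.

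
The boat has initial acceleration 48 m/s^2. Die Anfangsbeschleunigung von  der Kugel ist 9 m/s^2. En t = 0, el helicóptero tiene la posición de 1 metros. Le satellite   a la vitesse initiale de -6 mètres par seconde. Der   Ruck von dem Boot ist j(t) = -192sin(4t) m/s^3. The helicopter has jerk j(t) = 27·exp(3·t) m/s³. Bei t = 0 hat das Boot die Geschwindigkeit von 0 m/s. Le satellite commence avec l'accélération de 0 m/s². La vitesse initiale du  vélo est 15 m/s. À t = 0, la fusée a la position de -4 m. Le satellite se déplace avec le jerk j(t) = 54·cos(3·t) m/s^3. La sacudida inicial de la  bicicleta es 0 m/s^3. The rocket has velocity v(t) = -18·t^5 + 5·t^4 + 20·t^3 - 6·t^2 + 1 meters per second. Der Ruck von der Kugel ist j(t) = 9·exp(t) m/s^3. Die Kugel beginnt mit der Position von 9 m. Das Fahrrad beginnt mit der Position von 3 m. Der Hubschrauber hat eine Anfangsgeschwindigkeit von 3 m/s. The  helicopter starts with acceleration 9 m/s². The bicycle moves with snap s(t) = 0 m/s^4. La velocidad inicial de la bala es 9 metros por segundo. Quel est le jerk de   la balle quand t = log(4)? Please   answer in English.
From the given jerk equation j(t) = 9·exp(t), we substitute t = log(4) to get j = 36.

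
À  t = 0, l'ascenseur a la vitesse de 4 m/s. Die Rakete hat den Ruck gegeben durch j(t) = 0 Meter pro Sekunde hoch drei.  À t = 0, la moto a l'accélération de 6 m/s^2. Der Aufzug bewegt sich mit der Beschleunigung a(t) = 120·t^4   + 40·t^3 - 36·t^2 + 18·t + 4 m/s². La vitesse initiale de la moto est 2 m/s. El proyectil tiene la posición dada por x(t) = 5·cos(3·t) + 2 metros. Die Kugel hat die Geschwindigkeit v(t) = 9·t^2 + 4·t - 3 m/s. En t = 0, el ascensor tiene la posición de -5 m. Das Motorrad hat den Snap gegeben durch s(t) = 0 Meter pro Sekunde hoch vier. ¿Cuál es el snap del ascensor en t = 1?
Para resolver esto, necesitamos tomar 2 derivadas de nuestra ecuación de la aceleración a(t) = 120·t^4 + 40·t^3 - 36·t^2 + 18·t + 4. Tomando d/dt de a(t), encontramos j(t) = 480·t^3 + 120·t^2 - 72·t + 18. Derivando la sacudida, obtenemos el snap: s(t) = 1440·t^2 + 240·t - 72. Tenemos el snap s(t) = 1440·t^2 + 240·t - 72. Sustituyendo t = 1: s(1) = 1608.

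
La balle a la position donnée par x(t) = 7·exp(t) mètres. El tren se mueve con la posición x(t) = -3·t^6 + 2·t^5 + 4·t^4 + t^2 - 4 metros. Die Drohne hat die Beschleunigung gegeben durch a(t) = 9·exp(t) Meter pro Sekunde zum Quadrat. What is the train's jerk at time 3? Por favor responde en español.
Partiendo de la posición x(t) = -3·t^6 + 2·t^5 + 4·t^4 + t^2 - 4, tomamos 3 derivadas. Tomando d/dt de x(t), encontramos v(t) = -18·t^5 + 10·t^4 + 16·t^3 + 2·t. La derivada de la velocidad da la aceleración: a(t) = -90·t^4 + 40·t^3 + 48·t^2 + 2. La derivada de la aceleración da la sacudida: j(t) = -360·t^3 + 120·t^2 + 96·t. Usando j(t) = -360·t^3 + 120·t^2 + 96·t y sustituyendo t = 3, encontramos j = -8352.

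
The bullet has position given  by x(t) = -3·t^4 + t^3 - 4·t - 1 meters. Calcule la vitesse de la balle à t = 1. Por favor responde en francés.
Pour résoudre ceci, nous devons prendre 1 dérivée de notre équation de la position x(t) = -3·t^4 + t^3 - 4·t - 1. La dérivée de la position donne la vitesse: v(t) = -12·t^3 + 3·t^2 - 4. Nous avons la vitesse v(t) = -12·t^3 + 3·t^2 - 4. En substituant t = 1: v(1) = -13.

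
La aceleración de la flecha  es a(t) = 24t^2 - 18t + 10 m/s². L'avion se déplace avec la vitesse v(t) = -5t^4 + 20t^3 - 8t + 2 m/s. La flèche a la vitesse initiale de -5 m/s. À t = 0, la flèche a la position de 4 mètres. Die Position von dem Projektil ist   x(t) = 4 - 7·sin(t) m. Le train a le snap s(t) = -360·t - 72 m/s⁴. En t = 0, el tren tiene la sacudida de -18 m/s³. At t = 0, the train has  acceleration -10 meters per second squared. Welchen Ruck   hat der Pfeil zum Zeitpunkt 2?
Ausgehend von der Beschleunigung a(t) = 24·t^2 - 18·t + 10, nehmen wir 1 Ableitung. Mit d/dt von a(t) finden wir j(t) = 48·t - 18. Wir haben den Ruck j(t) = 48·t - 18. Durch Einsetzen von t = 2: j(2) = 78.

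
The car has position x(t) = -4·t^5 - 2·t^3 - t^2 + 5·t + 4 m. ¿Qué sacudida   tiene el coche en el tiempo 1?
Partiendo de la posición x(t) = -4·t^5 - 2·t^3 - t^2 + 5·t + 4, tomamos 3 derivadas. La derivada de la posición da la velocidad: v(t) = -20·t^4 - 6·t^2 - 2·t + 5. Tomando d/dt de v(t), encontramos a(t) = -80·t^3 - 12·t - 2. Derivando la aceleración, obtenemos la sacudida: j(t) = -240·t^2 - 12. Usando j(t) = -240·t^2 - 12 y sustituyendo t = 1, encontramos j = -252.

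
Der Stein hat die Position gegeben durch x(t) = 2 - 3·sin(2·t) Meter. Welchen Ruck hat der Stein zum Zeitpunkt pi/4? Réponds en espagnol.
Partiendo de la posición x(t) = 2 - 3·sin(2·t), tomamos 3 derivadas. Derivando la posición, obtenemos la velocidad: v(t) = -6·cos(2·t). Tomando d/dt de v(t), encontramos a(t) = 12·sin(2·t). Tomando d/dt de a(t), encontramos j(t) = 24·cos(2·t). Tenemos la sacudida j(t) = 24·cos(2·t). Sustituyendo t = pi/4: j(pi/4) = 0.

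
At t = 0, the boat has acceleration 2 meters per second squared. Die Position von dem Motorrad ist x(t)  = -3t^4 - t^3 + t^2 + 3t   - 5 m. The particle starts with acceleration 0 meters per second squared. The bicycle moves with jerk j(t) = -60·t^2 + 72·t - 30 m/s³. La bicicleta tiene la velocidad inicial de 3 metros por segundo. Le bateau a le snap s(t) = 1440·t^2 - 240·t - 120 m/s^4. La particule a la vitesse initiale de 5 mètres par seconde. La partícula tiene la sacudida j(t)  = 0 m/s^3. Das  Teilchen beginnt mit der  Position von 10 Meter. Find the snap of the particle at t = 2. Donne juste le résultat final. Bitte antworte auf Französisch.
Le snap à t = 2 est s = 0.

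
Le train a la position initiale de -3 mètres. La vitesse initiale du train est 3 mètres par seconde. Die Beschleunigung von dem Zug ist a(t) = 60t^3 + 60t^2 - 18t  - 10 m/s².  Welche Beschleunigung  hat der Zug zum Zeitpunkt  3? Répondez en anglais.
We have acceleration a(t) = 60·t^3 + 60·t^2 - 18·t - 10. Substituting t = 3: a(3) = 2096.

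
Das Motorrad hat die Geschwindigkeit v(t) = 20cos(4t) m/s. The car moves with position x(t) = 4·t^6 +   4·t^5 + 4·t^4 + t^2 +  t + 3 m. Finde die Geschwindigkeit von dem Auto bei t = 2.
Ausgehend von der Position x(t) = 4·t^6 + 4·t^5 + 4·t^4 + t^2 + t + 3, nehmen wir 1 Ableitung. Durch Ableiten von der Position erhalten wir die Geschwindigkeit: v(t) = 24·t^5 + 20·t^4 + 16·t^3 + 2·t + 1. Mit v(t) = 24·t^5 + 20·t^4 + 16·t^3 + 2·t + 1 und Einsetzen von t = 2, finden wir v = 1221.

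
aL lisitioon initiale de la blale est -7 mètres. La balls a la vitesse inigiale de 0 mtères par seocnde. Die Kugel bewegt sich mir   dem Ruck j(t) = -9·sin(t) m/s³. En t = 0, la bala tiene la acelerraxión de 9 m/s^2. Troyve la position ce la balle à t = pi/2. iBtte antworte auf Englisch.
We must find the antiderivative of our jerk equation j(t) = -9·sin(t) 3 times. Finding the antiderivative of j(t) and using a(0) = 9: a(t) = 9·cos(t). The antiderivative of acceleration, with v(0) = 0, gives velocity: v(t) = 9·sin(t). The integral of velocity, with x(0) = -7, gives position: x(t) = 2 - 9·cos(t). Using x(t) = 2 - 9·cos(t) and substituting t = pi/2, we find x = 2.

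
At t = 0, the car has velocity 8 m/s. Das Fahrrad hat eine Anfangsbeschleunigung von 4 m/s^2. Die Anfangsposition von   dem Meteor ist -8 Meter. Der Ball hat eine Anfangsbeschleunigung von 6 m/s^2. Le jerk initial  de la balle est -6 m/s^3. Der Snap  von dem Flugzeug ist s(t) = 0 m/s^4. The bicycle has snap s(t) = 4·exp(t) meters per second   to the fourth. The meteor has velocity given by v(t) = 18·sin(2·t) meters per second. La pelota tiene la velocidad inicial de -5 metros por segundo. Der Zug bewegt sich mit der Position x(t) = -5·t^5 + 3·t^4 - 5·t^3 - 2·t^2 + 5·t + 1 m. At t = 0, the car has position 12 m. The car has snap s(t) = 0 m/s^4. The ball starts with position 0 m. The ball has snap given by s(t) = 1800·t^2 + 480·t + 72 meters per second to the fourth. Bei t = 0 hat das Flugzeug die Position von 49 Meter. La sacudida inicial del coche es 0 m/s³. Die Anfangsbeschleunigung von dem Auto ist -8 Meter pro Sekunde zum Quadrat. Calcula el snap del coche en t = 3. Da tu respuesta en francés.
En utilisant s(t) = 0 et en substituant t = 3, nous trouvons s = 0.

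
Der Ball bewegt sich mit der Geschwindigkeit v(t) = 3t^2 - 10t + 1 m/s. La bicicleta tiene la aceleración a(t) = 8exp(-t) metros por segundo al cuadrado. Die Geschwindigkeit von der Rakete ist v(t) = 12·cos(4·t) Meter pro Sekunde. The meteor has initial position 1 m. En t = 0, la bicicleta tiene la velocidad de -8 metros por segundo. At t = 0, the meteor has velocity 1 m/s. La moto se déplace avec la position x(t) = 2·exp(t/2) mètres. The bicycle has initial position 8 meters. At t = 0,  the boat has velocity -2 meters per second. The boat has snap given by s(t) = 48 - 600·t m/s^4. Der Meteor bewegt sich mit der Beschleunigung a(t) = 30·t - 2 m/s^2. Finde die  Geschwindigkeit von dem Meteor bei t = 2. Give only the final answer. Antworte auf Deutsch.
Die Geschwindigkeit bei t = 2 ist v = 57.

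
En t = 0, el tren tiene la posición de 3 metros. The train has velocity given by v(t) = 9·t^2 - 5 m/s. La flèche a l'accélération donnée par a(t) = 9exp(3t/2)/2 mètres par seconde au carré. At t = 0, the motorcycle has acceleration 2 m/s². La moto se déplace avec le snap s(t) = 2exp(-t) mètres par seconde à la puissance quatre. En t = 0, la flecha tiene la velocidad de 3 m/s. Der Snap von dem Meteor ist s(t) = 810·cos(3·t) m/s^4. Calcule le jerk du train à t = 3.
Pour résoudre ceci, nous devons prendre 2 dérivées de notre équation de la vitesse v(t) = 9·t^2 - 5. En prenant d/dt de v(t), nous trouvons a(t) = 18·t. En prenant d/dt de a(t), nous trouvons j(t) = 18. De l'équation du jerk j(t) = 18, nous substituons t = 3 pour obtenir j = 18.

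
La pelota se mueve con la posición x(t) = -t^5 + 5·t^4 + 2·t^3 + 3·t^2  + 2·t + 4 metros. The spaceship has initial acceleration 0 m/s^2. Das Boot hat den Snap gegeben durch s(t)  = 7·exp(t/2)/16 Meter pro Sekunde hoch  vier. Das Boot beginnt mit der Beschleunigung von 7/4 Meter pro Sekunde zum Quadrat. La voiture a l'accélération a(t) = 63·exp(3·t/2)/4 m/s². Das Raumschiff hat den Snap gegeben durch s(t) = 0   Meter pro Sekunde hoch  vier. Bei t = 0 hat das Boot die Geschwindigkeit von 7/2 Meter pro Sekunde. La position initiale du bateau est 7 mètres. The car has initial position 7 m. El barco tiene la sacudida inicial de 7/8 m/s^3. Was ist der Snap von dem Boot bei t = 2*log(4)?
Aus der Gleichung für den Snap s(t) = 7·exp(t/2)/16, setzen wir t = 2*log(4) ein und erhalten s = 7/4.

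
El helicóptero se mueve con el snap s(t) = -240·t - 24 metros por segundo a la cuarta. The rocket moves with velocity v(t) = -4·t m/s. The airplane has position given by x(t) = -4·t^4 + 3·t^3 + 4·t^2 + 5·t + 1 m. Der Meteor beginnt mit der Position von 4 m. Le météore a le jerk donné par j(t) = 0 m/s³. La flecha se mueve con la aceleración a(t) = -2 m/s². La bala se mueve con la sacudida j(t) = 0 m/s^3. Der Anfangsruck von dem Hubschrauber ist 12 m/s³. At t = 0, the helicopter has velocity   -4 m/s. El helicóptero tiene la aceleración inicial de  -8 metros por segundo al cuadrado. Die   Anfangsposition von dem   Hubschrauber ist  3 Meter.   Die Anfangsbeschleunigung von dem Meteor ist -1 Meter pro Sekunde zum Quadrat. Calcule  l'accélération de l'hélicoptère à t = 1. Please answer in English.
To solve this, we need to take 2 antiderivatives of our snap equation s(t) = -240·t - 24. Taking ∫s(t)dt and applying j(0) = 12, we find j(t) = -120·t^2 - 24·t + 12. The antiderivative of jerk is acceleration. Using a(0) = -8, we get a(t) = -40·t^3 - 12·t^2 + 12·t - 8. Using a(t) = -40·t^3 - 12·t^2 + 12·t - 8 and substituting t = 1, we find a = -48.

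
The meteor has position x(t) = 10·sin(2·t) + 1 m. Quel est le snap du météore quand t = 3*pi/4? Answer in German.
Um dies zu lösen, müssen wir 4 Ableitungen unserer Gleichung für die Position x(t) = 10·sin(2·t) + 1 nehmen. Durch Ableiten von der Position erhalten wir die Geschwindigkeit: v(t) = 20·cos(2·t). Mit d/dt von v(t) finden wir a(t) = -40·sin(2·t). Mit d/dt von a(t) finden wir j(t) = -80·cos(2·t). Mit d/dt von j(t) finden wir s(t) = 160·sin(2·t). Mit s(t) = 160·sin(2·t) und Einsetzen von t = 3*pi/4, finden wir s = -160.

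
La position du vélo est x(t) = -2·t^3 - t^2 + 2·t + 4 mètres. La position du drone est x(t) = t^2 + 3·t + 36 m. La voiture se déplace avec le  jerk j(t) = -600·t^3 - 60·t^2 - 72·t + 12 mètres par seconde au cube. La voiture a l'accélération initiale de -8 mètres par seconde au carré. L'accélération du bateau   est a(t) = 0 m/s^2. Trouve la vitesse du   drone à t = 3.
Nous devons dériver notre équation de la position x(t) = t^2 + 3·t + 36 1 fois. En prenant d/dt de x(t), nous trouvons v(t) = 2·t + 3. En utilisant v(t) = 2·t + 3 et en substituant t = 3, nous trouvons v = 9.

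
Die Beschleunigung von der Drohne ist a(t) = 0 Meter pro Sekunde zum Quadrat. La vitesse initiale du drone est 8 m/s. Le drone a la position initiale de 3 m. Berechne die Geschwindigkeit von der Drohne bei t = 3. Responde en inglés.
We need to integrate our acceleration equation a(t) = 0 1 time. The antiderivative of acceleration is velocity. Using v(0) = 8, we get v(t) = 8. From the given velocity equation v(t) = 8, we substitute t = 3 to get v = 8.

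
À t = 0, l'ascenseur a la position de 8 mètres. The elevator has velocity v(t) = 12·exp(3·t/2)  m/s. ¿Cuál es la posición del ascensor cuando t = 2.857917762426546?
Necesitamos integrar nuestra ecuación de la velocidad v(t) = 12·exp(3·t/2) 1 vez. Integrando la velocidad y usando la condición inicial x(0) = 8, obtenemos x(t) = 8·exp(3·t/2). Usando x(t) = 8·exp(3·t/2) y sustituyendo t = 2.857917762426546, encontramos x = 581.911390022498.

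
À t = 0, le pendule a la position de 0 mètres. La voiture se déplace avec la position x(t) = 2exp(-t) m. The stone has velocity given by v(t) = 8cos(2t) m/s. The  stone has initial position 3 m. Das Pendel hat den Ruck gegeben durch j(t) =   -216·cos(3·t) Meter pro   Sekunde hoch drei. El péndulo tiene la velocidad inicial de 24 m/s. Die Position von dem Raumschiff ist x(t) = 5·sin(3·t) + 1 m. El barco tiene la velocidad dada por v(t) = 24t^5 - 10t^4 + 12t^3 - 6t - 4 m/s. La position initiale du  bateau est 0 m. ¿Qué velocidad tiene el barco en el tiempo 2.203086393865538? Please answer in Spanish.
Tenemos la velocidad v(t) = 24·t^5 - 10·t^4 + 12·t^3 - 6·t - 4. Sustituyendo t = 2.203086393865538: v(2.203086393865538) = 1121.09481693227.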